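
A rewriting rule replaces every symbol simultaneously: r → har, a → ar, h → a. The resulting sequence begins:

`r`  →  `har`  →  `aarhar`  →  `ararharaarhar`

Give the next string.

arhararharaarharararharaarhar

Applying the rule to each of the 13 symbols of ararharaarhar gives the pieces ar har ar har a ar har ar ar har a ar har, which concatenate to the answer.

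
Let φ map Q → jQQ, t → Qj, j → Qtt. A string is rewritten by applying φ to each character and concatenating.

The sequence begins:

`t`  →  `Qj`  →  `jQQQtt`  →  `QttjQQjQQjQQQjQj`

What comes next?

jQQQjQjQttjQQjQQQttjQQjQQQttjQQjQQjQQQttjQQQtt

Replace each of the 16 characters of QttjQQjQQjQQQjQj in place — jQQ Qj Qj Qtt jQQ jQQ Qtt jQQ jQQ Qtt jQQ jQQ jQQ Qtt jQQ Qtt — and concatenate.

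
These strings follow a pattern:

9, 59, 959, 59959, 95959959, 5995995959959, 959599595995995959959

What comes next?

5995995959959959599595995995959959

From term 3 onward, concatenate the second-to-last term with the last: 9·59 = 959, 59·959 = 59959, …
So term 8 is 5995995959959·959599595995995959959.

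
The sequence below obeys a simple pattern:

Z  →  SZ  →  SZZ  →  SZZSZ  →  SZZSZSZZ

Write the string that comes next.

SZZSZSZZSZZSZ

Each term (from the third on) is the previous term followed by the one before it: term 3 = SZ·Z = SZZ.
Continuing: SZZSZSZZ · SZZSZ gives term 6.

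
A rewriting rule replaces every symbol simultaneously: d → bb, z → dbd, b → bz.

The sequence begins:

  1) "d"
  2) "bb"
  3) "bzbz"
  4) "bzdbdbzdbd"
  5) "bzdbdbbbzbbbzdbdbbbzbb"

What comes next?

Rewriting the 22 symbols of bzdbdbbbzbbbzdbdbbbzbb one by one yields bz dbd bb bz bb bz bz bz dbd bz bz bz dbd bb bz bb bz bz bz dbd bz bz; concatenated:

bzdbdbbbzbbbzbzbzdbdbzbzbzdbdbbbzbbbzbzbzdbdbzbz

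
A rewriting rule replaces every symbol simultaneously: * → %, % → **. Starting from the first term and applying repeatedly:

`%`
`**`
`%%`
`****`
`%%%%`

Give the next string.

Apply φ to %%%% symbol by symbol: %→**, %→**, %→**, %→**; joined: ** ** ** **.

********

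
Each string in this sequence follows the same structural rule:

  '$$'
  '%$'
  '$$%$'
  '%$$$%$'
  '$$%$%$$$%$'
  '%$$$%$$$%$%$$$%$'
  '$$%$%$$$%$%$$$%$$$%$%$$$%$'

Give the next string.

This is a Fibonacci-style word recurrence s(k) = s(k−2)·s(k−1): e.g. $$·%$ = $$%$.
Continuing: %$$$%$$$%$%$$$%$ · $$%$%$$$%$%$$$%$$$%$%$$$%$ gives term 8.

%$$$%$$$%$%$$$%$$$%$%$$$%$%$$$%$$$%$%$$$%$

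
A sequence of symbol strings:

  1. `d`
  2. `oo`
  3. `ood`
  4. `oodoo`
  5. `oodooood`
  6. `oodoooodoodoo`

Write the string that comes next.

Each term (from the third on) is the previous term followed by the one before it: term 3 = oo·d = ood.
The next term joins oodoooodoodoo and oodooood.

oodoooodoodoooodooood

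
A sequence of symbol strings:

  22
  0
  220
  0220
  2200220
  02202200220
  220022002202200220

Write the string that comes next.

02202200220220022002202200220

From term 3 onward, concatenate the second-to-last term with the last: 22·0 = 220, 0·220 = 0220, …
The next term joins 02202200220 and 220022002202200220.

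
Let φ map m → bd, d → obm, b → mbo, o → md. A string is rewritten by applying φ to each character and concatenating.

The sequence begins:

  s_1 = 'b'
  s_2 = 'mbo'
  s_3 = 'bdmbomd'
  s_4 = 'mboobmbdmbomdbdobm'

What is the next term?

bdmbomdmdmbobdmboobmbdmbomdbdobmmboobmmdmbobd

Applying the rule to each of the 18 symbols of mboobmbdmbomdbdobm gives the pieces bd mbo md md mbo bd mbo obm bd mbo md bd obm mbo obm md mbo bd, which concatenate to the answer.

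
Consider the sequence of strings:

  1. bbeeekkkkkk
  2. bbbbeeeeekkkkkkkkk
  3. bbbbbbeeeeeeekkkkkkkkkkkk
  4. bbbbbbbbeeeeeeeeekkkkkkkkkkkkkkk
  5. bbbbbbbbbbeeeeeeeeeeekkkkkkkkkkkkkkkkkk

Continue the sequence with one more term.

bbbbbbbbbbbbeeeeeeeeeeeeekkkkkkkkkkkkkkkkkkkkk

Term n consists of 2n b's, followed by 2n+1 e's, followed by 3n+3 k's (n = 1, 2, …).
For the next term, n = 6, so the run lengths are 12, 13, 21.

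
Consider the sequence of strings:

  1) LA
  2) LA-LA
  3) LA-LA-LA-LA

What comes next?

LA-LA-LA-LA-LA-LA-LA-LA

s(k+1) = s(k)·-·s(k) — each term doubles the last with '-' between the halves.
So the next term is two copies of LA-LA-LA-LA with '-' between the halves.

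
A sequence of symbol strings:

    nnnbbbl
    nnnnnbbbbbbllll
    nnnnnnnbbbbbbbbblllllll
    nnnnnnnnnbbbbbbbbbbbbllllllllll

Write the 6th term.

Term n consists of 2n+1 n's, followed by 3n b's, followed by 3n-2 l's (n = 1, 2, …).
Setting n = 6 gives 13, 18, 16 characters in each block.

nnnnnnnnnnnnnbbbbbbbbbbbbbbbbbbllllllllllllllll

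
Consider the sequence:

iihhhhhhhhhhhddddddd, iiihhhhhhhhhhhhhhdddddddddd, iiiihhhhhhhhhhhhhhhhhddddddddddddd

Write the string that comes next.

Term n consists of n-1 i's, followed by 3n+2 h's, followed by 3n-2 d's, where the shown terms are n = 3, 4, 5.
Setting n = 6 gives 5, 20, 16 characters in each block.

iiiiihhhhhhhhhhhhhhhhhhhhdddddddddddddddd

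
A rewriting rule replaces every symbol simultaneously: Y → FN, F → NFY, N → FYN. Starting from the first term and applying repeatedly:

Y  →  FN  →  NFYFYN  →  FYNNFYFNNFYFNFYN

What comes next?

Rewriting the 16 symbols of FYNNFYFNNFYFNFYN one by one yields NFY FN FYN FYN NFY FN NFY FYN FYN NFY FN NFY FYN NFY FN FYN; concatenated:

NFYFNFYNFYNNFYFNNFYFYNFYNNFYFNNFYFYNNFYFNFYN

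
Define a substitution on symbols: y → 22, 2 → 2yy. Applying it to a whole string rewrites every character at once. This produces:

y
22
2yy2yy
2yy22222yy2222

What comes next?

2yy22222yy2yy2yy2yy2yy22222yy2yy2yy2yy

Applying the rule to each of the 14 symbols of 2yy22222yy2222 gives the pieces 2yy 22 22 2yy 2yy 2yy 2yy 2yy 22 22 2yy 2yy 2yy 2yy, which concatenate to the answer.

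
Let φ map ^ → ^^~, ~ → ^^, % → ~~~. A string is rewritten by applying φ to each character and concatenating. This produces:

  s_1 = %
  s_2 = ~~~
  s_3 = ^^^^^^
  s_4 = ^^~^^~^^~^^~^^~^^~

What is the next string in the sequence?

Replace each of the 18 characters of ^^~^^~^^~^^~^^~^^~ in place — ^^~ ^^~ ^^ ^^~ ^^~ ^^ ^^~ ^^~ ^^ ^^~ ^^~ ^^ ^^~ ^^~ ^^ ^^~ ^^~ ^^ — and concatenate.

^^~^^~^^^^~^^~^^^^~^^~^^^^~^^~^^^^~^^~^^^^~^^~^^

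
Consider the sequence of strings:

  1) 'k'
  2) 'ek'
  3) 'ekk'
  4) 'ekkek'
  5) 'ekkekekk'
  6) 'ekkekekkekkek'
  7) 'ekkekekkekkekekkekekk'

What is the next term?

ekkekekkekkekekkekekkekkekekkekkek

Each term (from the third on) is the previous term followed by the one before it: term 3 = ek·k = ekk.
Continuing: ekkekekkekkekekkekekk · ekkekekkekkek gives term 8.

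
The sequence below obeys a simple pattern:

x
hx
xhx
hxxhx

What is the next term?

Each term (from the third on) is the two preceding terms concatenated in order: term 3 = x·hx = xhx.
Continuing: xhx · hxxhx gives term 5.

xhxhxxhx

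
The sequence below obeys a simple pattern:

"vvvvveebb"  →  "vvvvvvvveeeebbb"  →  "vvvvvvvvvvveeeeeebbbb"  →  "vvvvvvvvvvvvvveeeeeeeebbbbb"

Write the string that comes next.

Reading off run lengths: v runs 5, 8, 11, 14; e runs 2, 4, 6, 8; b runs 2, 3, 4, 5 — each is linear in n, where the shown terms are n = 2, 3, 4, 5.
Setting n = 6 gives 17, 10, 6 characters in each block.

vvvvvvvvvvvvvvvvveeeeeeeeeebbbbbb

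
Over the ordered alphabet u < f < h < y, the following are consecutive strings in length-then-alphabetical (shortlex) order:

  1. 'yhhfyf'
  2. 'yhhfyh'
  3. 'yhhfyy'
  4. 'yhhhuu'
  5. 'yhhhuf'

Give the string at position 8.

yhhhfu

Stepping forward 3 times from yhhhuf: yhhhuf → yhhhuh → yhhhuy, then the target.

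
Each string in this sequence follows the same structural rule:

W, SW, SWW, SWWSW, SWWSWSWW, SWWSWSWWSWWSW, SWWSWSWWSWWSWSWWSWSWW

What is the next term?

SWWSWSWWSWWSWSWWSWSWWSWWSWSWWSWWSW

Each term (from the third on) is the previous term followed by the one before it: term 3 = SW·W = SWW.
The next term joins SWWSWSWWSWWSWSWWSWSWW and SWWSWSWWSWWSW.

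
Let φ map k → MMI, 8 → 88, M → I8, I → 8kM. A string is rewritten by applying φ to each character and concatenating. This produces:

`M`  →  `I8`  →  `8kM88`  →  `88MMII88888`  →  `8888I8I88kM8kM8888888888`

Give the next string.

Applying the rule to each of the 24 symbols of 8888I8I88kM8kM8888888888 gives the pieces 88 88 88 88 8kM 88 8kM 88 88 MMI I8 88 MMI I8 88 88 88 88 88 88 88 88 88 88, which concatenate to the answer.

888888888kM888kM8888MMII888MMII888888888888888888888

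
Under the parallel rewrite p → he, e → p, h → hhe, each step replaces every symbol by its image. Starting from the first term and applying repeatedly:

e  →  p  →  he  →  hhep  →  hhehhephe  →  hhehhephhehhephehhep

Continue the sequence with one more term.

Replace each of the 20 characters of hhehhephhehhephehhep in place — hhe hhe p hhe hhe p he hhe hhe p hhe hhe p he hhe p hhe hhe p he — and concatenate.

hhehhephhehhephehhehhephhehhephehhephhehhephe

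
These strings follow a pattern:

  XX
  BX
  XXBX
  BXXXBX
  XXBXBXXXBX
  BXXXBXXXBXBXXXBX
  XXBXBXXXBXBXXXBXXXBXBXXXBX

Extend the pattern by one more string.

This is a Fibonacci-style word recurrence s(k) = s(k−2)·s(k−1): e.g. XX·BX = XXBX.
Continuing: BXXXBXXXBXBXXXBX · XXBXBXXXBXBXXXBXXXBXBXXXBX gives term 8.

BXXXBXXXBXBXXXBXXXBXBXXXBXBXXXBXXXBXBXXXBX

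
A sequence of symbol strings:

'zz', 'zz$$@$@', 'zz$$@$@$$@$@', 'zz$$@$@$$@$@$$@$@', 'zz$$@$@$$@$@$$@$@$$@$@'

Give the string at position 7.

Every step adds $$@$@ to the end: s(k+1) = s(k)·$$@$@.
From zz$$@$@$$@$@$$@$@$$@$@, 2 further steps: zz$$@$@$$@$@$$@$@$$@$@ → zz$$@$@$$@$@$$@$@$$@$@$$@$@ → (answer).

zz$$@$@$$@$@$$@$@$$@$@$$@$@$$@$@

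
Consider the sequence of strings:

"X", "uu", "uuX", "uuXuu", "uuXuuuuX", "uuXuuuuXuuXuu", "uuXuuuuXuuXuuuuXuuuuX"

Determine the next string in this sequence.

Each term (from the third on) is the previous term followed by the one before it: term 3 = uu·X = uuX.
So term 8 is uuXuuuuXuuXuuuuXuuuuX·uuXuuuuXuuXuu.

uuXuuuuXuuXuuuuXuuuuXuuXuuuuXuuXuu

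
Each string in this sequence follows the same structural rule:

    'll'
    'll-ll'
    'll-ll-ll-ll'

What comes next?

Every step duplicates the string with '-' between the halves.
One more doubling of ll-ll-ll-ll gives the answer.

ll-ll-ll-ll-ll-ll-ll-ll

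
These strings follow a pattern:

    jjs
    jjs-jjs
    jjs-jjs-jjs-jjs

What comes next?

jjs-jjs-jjs-jjs-jjs-jjs-jjs-jjs

Every step duplicates the string with '-' between the halves.
One more doubling of jjs-jjs-jjs-jjs gives the answer.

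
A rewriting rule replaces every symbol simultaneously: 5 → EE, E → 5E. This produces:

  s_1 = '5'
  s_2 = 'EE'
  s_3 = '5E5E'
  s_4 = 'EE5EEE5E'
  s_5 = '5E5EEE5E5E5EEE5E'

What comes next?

EE5EEE5E5E5EEE5EEE5EEE5E5E5EEE5E

Applying the rule to each of the 16 symbols of 5E5EEE5E5E5EEE5E gives the pieces EE 5E EE 5E 5E 5E EE 5E EE 5E EE 5E 5E 5E EE 5E, which concatenate to the answer.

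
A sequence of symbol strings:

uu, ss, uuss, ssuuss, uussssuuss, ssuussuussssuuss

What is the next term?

uussssuussssuussuussssuuss

From term 3 onward, concatenate the second-to-last term with the last: uu·ss = uuss, ss·uuss = ssuuss, …
The next term joins uussssuuss and ssuussuussssuuss.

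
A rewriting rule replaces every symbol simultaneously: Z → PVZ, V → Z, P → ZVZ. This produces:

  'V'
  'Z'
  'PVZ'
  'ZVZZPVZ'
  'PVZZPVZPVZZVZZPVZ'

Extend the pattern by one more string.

Rewriting the 17 symbols of PVZZPVZPVZZVZZPVZ one by one yields ZVZ Z PVZ PVZ ZVZ Z PVZ ZVZ Z PVZ PVZ Z PVZ PVZ ZVZ Z PVZ; concatenated:

ZVZZPVZPVZZVZZPVZZVZZPVZPVZZPVZPVZZVZZPVZ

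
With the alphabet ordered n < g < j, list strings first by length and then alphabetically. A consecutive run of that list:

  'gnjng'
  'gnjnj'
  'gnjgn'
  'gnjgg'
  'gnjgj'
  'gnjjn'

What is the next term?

gnjjg

Treat gnjjn as a base-3 numeral over the given alphabet and add one, carrying through any trailing j's.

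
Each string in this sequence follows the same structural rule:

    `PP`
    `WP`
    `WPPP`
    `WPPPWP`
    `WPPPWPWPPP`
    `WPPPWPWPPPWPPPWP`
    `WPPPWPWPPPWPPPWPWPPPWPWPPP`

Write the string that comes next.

From term 3 onward, concatenate the last term with the second-to-last: WP·PP = WPPP, WPPP·WP = WPPPWP, …
So term 8 is WPPPWPWPPPWPPPWPWPPPWPWPPP·WPPPWPWPPPWPPPWP.

WPPPWPWPPPWPPPWPWPPPWPWPPPWPPPWPWPPPWPPPWP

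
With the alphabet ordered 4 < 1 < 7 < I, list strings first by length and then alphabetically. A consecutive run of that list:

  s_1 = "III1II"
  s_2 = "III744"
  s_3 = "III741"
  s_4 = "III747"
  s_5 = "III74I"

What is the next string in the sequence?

The successor of III74I increments the rightmost position that isn't already I and resets every position after it to 4.

III714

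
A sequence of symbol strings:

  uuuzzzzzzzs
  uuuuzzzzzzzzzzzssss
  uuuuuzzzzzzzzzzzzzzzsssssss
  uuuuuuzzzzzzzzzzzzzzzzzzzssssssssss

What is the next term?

uuuuuuuzzzzzzzzzzzzzzzzzzzzzzzsssssssssssss

The n-th term is n+2 u's then 4n+3 z's then 3n-2 s's (n = 1, 2, …).
Setting n = 5 gives 7, 23, 13 characters in each block.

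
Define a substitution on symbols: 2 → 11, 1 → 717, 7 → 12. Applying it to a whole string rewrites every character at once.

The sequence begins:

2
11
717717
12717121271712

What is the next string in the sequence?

φ(12717121271712) expands symbol-by-symbol to 717 11 12 717 12 717 11 717 11 12 717 12 717 11; joining the 14 pieces gives the next term.

7171112717127171171711127171271711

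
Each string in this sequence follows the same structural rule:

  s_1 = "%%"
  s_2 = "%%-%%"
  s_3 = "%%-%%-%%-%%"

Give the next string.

s(k+1) = s(k)·-·s(k) — each term doubles the last with '-' between the halves.
So the next term is two copies of %%-%%-%%-%% with '-' between the halves.

%%-%%-%%-%%-%%-%%-%%-%%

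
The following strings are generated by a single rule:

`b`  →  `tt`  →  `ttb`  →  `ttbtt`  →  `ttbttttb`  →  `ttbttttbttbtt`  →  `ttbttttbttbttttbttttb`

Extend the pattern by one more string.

ttbttttbttbttttbttttbttbttttbttbtt

This is a Fibonacci-style word recurrence s(k) = s(k−1)·s(k−2): e.g. tt·b = ttb.
Continuing: ttbttttbttbttttbttttb · ttbttttbttbtt gives term 8.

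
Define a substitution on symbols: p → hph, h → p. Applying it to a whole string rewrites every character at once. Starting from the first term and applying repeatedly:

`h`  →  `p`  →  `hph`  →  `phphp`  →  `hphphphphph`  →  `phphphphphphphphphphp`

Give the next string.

φ(phphphphphphphphphphp) expands symbol-by-symbol to hph p hph p hph p hph p hph p hph p hph p hph p hph p hph p hph; joining the 21 pieces gives the next term.

hphphphphphphphphphphphphphphphphphphphphph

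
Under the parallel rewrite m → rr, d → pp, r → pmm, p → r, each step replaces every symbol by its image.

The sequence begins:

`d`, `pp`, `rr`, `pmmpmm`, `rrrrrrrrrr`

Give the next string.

Apply φ to rrrrrrrrrr symbol by symbol: r→pmm, r→pmm, r→pmm, r→pmm, r→pmm, r→pmm, r→pmm, r→pmm, r→pmm, r→pmm; joined: pmm pmm pmm pmm pmm pmm pmm pmm pmm pmm.

pmmpmmpmmpmmpmmpmmpmmpmmpmmpmm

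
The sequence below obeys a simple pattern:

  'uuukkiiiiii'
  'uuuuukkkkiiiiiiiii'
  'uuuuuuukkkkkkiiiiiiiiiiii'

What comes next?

uuuuuuuuukkkkkkkkiiiiiiiiiiiiiii

The n-th term is 2n+1 u's then 2n k's then 3n+3 i's (n = 1, 2, …).
Setting n = 4 gives 9, 8, 15 characters in each block.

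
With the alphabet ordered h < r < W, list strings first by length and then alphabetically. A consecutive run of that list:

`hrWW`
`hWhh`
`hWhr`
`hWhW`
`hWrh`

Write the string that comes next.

hWrr

Find the rightmost character of hWrh below W, bump it to the next letter, and reset everything to its right to h.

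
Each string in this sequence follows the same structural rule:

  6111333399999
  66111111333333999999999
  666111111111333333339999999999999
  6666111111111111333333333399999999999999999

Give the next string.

66666111111111111111333333333333999999999999999999999

Reading off run lengths: 6 runs 1, 2, 3, 4; 1 runs 3, 6, 9, 12; 3 runs 4, 6, 8, 10; 9 runs 5, 9, 13, 17 — each is linear in n (n = 1, 2, …).
For the next term, n = 5, so the run lengths are 5, 15, 12, 21.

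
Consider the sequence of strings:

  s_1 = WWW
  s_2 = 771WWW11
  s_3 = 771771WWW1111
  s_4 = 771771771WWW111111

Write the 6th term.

771771771771771WWW1111111111

s(k+1) = 771·s(k)·11, so each term gains 771 as a prefix and 11 as a suffix.
From 771771771WWW111111, 2 further steps: 771771771WWW111111 → 771771771771WWW11111111 → (answer).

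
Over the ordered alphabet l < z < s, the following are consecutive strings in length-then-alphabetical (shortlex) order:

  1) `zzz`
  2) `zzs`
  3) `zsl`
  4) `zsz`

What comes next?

zss

Find the rightmost character of zsz below s, bump it to the next letter, and reset everything to its right to l.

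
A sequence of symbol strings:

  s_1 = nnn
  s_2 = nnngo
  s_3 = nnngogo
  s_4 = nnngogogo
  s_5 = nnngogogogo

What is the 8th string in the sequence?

Each term is the previous one with go appended.
From nnngogogogo, 3 further steps: nnngogogogo → nnngogogogogo → nnngogogogogogo → (answer).

nnngogogogogogogo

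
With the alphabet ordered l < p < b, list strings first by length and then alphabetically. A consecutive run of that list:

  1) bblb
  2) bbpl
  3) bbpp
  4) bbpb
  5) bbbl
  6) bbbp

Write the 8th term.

lllll

Continuing the enumeration 2 steps past bbbp: bbbp → bbbb → (answer).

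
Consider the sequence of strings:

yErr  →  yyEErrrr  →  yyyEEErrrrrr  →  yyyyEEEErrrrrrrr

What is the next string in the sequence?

yyyyyEEEEErrrrrrrrrr

The n-th term is n y's then n E's then 2n r's (n = 1, 2, …).
Setting n = 5 gives 5, 5, 10 characters in each block.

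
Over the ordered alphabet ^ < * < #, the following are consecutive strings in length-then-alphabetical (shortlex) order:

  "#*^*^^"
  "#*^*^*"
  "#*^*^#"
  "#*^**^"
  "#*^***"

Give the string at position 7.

Stepping forward 2 times from #*^***: #*^*** → #*^**#, then the target.

#*^*#^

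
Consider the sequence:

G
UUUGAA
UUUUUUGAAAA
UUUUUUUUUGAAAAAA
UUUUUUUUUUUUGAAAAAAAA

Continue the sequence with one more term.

Every step adds UUU to the front and AA to the end of the previous string.
Applying this once more to UUUUUUUUUUUUGAAAAAAAA:

UUUUUUUUUUUUUUUGAAAAAAAAAA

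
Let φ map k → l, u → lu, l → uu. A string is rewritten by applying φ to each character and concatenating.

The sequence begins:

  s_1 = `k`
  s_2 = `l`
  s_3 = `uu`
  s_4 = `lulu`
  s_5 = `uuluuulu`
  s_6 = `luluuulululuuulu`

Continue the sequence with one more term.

uuluuulululuuuluuuluuulululuuulu

Replace each of the 16 characters of luluuulululuuulu in place — uu lu uu lu lu lu uu lu uu lu uu lu lu lu uu lu — and concatenate.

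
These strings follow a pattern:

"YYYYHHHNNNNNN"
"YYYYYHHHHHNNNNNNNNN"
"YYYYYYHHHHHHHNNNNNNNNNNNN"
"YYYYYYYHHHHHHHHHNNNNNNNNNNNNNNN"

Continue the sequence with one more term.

Term n consists of n+2 Y's, followed by 2n-1 H's, followed by 3n N's, where the shown terms are n = 2, 3, 4, 5.
Setting n = 6 gives 8, 11, 18 characters in each block.

YYYYYYYYHHHHHHHHHHHNNNNNNNNNNNNNNNNNN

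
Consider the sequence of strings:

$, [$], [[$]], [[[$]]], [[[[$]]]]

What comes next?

Each term wraps the previous one in [ on the left and ] on the right.
Applying this once more to [[[[$]]]]:

[[[[[$]]]]]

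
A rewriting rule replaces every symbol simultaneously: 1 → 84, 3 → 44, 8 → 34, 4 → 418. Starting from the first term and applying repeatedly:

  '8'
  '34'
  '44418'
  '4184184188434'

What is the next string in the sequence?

4188434418843441884343441844418

Applying the rule to each of the 13 symbols of 4184184188434 gives the pieces 418 84 34 418 84 34 418 84 34 34 418 44 418, which concatenate to the answer.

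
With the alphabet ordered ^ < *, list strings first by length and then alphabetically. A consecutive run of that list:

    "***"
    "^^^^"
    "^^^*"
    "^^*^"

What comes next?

^^**

Find the rightmost character of ^^*^ below *, bump it to the next letter, and reset everything to its right to ^.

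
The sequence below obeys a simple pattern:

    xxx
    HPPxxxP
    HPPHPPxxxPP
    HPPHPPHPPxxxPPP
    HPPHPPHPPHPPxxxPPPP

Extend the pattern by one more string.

HPPHPPHPPHPPHPPxxxPPPPP

Each term wraps the previous one in HPP on the left and P on the right.
One more step from HPPHPPHPPHPPxxxPPPP gives the answer.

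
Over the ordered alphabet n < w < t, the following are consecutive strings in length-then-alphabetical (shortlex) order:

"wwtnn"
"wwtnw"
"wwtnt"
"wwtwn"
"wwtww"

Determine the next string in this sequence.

wwtwt

The successor of wwtww increments the rightmost position that isn't already t and resets every position after it to n.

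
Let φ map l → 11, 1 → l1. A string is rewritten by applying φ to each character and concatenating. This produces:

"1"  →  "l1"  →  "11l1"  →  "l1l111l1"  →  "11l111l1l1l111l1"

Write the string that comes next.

φ(11l111l1l1l111l1) expands symbol-by-symbol to l1 l1 11 l1 l1 l1 11 l1 11 l1 11 l1 l1 l1 11 l1; joining the 16 pieces gives the next term.

l1l111l1l1l111l111l111l1l1l111l1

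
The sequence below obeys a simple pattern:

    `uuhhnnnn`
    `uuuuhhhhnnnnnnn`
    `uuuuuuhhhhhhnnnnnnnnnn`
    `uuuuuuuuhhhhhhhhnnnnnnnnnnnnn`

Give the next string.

uuuuuuuuuuhhhhhhhhhhnnnnnnnnnnnnnnnn

Each string has the form u^{2n} h^{2n} n^{3n+1} (n = 1, 2, …).
Setting n = 5 gives 10, 10, 16 characters in each block.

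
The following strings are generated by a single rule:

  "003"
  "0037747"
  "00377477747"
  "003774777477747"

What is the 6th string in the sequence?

The strings grow by a fixed suffix 7747 each time.
From 003774777477747, 2 further steps: 003774777477747 → 0037747774777477747 → (answer).

00377477747774777477747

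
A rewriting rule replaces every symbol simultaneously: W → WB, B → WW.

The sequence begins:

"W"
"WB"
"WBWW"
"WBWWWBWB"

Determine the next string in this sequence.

Expanding WBWWWBWB: W→WB, B→WW, W→WB, W→WB, W→WB, B→WW, W→WB, B→WW. Concatenated: WB WW WB WB WB WW WB WW.

WBWWWBWBWBWWWBWW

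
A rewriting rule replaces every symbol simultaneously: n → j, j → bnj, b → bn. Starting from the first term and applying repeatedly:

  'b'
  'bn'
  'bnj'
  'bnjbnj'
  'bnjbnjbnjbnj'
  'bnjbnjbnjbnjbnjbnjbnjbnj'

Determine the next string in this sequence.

Replace each of the 24 characters of bnjbnjbnjbnjbnjbnjbnjbnj in place — bn j bnj bn j bnj bn j bnj bn j bnj bn j bnj bn j bnj bn j bnj bn j bnj — and concatenate.

bnjbnjbnjbnjbnjbnjbnjbnjbnjbnjbnjbnjbnjbnjbnjbnj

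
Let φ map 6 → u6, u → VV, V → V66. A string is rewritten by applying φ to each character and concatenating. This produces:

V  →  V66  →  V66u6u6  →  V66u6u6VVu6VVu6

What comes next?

φ(V66u6u6VVu6VVu6) expands symbol-by-symbol to V66 u6 u6 VV u6 VV u6 V66 V66 VV u6 V66 V66 VV u6; joining the 15 pieces gives the next term.

V66u6u6VVu6VVu6V66V66VVu6V66V66VVu6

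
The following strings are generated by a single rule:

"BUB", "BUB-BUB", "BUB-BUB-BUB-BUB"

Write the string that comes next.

Each string is two copies of the previous one joined by '-'.
Doubling BUB-BUB-BUB-BUB with '-' between the halves:

BUB-BUB-BUB-BUB-BUB-BUB-BUB-BUB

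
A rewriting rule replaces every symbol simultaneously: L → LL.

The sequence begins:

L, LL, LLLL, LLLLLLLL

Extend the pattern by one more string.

Apply φ to LLLLLLLL symbol by symbol: L→LL, L→LL, L→LL, L→LL, L→LL, L→LL, L→LL, L→LL; joined: LL LL LL LL LL LL LL LL.

LLLLLLLLLLLLLLLL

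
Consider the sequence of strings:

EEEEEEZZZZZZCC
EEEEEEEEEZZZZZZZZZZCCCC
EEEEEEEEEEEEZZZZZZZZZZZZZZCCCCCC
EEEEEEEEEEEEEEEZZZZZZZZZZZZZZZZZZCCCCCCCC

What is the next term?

The n-th term is 3n E's then 4n-2 Z's then 2n-2 C's, where the shown terms are n = 2, 3, 4, 5.
For the next term, n = 6, so the run lengths are 18, 22, 10.

EEEEEEEEEEEEEEEEEEZZZZZZZZZZZZZZZZZZZZZZCCCCCCCCCC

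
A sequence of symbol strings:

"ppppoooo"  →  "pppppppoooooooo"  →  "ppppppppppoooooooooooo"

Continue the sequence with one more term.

Reading off run lengths: p runs 4, 7, 10; o runs 4, 8, 12 — each is linear in n (n = 1, 2, …).
Setting n = 4 gives 13, 16 characters in each block.

pppppppppppppoooooooooooooooo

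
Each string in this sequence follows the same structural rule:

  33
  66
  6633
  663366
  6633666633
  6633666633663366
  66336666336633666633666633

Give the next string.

Each term (from the third on) is the previous term followed by the one before it: term 3 = 66·33 = 6633.
So term 8 is 66336666336633666633666633·6633666633663366.

663366663366336666336666336633666633663366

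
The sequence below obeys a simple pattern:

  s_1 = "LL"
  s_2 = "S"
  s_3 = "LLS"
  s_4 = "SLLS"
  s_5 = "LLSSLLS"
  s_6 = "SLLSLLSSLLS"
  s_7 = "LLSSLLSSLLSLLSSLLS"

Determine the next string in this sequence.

This is a Fibonacci-style word recurrence s(k) = s(k−2)·s(k−1): e.g. LL·S = LLS.
The next term joins SLLSLLSSLLS and LLSSLLSSLLSLLSSLLS.

SLLSLLSSLLSLLSSLLSSLLSLLSSLLS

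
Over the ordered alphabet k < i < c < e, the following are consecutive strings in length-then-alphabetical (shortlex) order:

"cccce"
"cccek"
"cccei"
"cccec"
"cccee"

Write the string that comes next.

Find the rightmost character of cccee below e, bump it to the next letter, and reset everything to its right to k.

ccekk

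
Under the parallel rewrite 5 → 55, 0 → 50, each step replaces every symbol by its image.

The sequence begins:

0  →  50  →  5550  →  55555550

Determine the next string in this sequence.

5555555555555550

Rewriting each symbol of 55555550: 5→55, 5→55, 5→55, 5→55, 5→55, 5→55, 5→55, 0→50, which concatenates to 55 55 55 55 55 55 55 50.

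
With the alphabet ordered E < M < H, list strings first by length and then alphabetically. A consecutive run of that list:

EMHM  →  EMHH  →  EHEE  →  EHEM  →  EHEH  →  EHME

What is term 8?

EHMH

Stepping forward 2 times from EHME: EHME → EHMM, then the target.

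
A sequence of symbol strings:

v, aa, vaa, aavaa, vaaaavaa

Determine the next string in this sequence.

This is a Fibonacci-style word recurrence s(k) = s(k−2)·s(k−1): e.g. v·aa = vaa.
So term 6 is aavaa·vaaaavaa.

aavaavaaaavaa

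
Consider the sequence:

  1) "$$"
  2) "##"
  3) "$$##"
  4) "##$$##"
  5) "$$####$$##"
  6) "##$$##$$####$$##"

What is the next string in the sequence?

$$####$$####$$##$$####$$##

From term 3 onward, concatenate the second-to-last term with the last: $$·## = $$##, ##·$$## = ##$$##, …
The next term joins $$####$$## and ##$$##$$####$$##.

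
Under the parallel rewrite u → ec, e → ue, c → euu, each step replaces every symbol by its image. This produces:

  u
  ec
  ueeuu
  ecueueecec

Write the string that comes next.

ueeuuecueecueueeuuueeuu

Expanding ecueueecec: e→ue, c→euu, u→ec, e→ue, u→ec, e→ue, e→ue, c→euu, e→ue, c→euu. Concatenated: ue euu ec ue ec ue ue euu ue euu.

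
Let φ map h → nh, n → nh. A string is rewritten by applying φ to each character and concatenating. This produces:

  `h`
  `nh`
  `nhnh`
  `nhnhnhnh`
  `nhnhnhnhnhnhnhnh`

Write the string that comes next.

nhnhnhnhnhnhnhnhnhnhnhnhnhnhnhnh

Replace each of the 16 characters of nhnhnhnhnhnhnhnh in place — nh nh nh nh nh nh nh nh nh nh nh nh nh nh nh nh — and concatenate.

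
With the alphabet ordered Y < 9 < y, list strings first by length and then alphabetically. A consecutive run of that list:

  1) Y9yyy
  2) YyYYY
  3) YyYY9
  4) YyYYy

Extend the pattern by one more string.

YyY9Y

Find the rightmost character of YyYYy below y, bump it to the next letter, and reset everything to its right to Y.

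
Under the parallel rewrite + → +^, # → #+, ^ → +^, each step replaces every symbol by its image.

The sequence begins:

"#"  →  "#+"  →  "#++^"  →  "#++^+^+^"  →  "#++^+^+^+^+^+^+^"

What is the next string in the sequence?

#++^+^+^+^+^+^+^+^+^+^+^+^+^+^+^

Applying the rule to each of the 16 symbols of #++^+^+^+^+^+^+^ gives the pieces #+ +^ +^ +^ +^ +^ +^ +^ +^ +^ +^ +^ +^ +^ +^ +^, which concatenate to the answer.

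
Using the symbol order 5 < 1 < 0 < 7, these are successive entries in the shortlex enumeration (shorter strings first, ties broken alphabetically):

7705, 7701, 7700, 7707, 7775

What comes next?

7771

Treat 7775 as a base-4 numeral over the given alphabet and add one, carrying through any trailing 7's.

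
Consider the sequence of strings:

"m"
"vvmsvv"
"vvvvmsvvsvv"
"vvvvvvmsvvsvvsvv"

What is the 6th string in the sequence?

s(k+1) = vv·s(k)·svv, so each term gains vv as a prefix and svv as a suffix.
From vvvvvvmsvvsvvsvv, 2 further steps: vvvvvvmsvvsvvsvv → vvvvvvvvmsvvsvvsvvsvv → (answer).

vvvvvvvvvvmsvvsvvsvvsvvsvv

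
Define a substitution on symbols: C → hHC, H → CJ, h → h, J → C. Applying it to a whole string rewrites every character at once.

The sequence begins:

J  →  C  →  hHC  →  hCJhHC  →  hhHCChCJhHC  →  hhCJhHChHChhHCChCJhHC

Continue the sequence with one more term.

Replace each of the 21 characters of hhCJhHChHChhHCChCJhHC in place — h h hHC C h CJ hHC h CJ hHC h h CJ hHC hHC h hHC C h CJ hHC — and concatenate.

hhhHCChCJhHChCJhHChhCJhHChHChhHCChCJhHC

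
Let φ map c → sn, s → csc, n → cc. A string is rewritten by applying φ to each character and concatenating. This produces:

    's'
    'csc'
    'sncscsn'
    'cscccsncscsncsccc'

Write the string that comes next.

φ(cscccsncscsncsccc) expands symbol-by-symbol to sn csc sn sn sn csc cc sn csc sn csc cc sn csc sn sn sn; joining the 17 pieces gives the next term.

sncscsnsnsncscccsncscsncscccsncscsnsnsn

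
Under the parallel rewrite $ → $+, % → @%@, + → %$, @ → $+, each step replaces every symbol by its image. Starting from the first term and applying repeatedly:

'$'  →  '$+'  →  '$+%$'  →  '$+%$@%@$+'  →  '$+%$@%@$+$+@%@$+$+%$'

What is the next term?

Rewriting the 20 symbols of $+%$@%@$+$+@%@$+$+%$ one by one yields $+ %$ @%@ $+ $+ @%@ $+ $+ %$ $+ %$ $+ @%@ $+ $+ %$ $+ %$ @%@ $+; concatenated:

$+%$@%@$+$+@%@$+$+%$$+%$$+@%@$+$+%$$+%$@%@$+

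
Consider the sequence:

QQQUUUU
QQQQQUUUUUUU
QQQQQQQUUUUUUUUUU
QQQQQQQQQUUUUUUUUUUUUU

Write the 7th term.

QQQQQQQQQQQQQQQUUUUUUUUUUUUUUUUUUUUUU

Term n consists of 2n+1 Q's, followed by 3n+1 U's (n = 1, 2, …).
For term 7, n = 7, so the run lengths are 15, 22.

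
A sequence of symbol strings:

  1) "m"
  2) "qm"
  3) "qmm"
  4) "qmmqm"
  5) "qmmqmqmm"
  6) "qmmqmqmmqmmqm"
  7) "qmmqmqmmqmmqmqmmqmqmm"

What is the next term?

This is a Fibonacci-style word recurrence s(k) = s(k−1)·s(k−2): e.g. qm·m = qmm.
The next term joins qmmqmqmmqmmqmqmmqmqmm and qmmqmqmmqmmqm.

qmmqmqmmqmmqmqmmqmqmmqmmqmqmmqmmqm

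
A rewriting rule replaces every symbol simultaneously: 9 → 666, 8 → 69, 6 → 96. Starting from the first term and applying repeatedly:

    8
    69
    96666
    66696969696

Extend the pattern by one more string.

96969666696666966669666696

Rewriting each symbol of 66696969696: 6→96, 6→96, 6→96, 9→666, 6→96, 9→666, 6→96, 9→666, 6→96, 9→666, 6→96, which concatenates to 96 96 96 666 96 666 96 666 96 666 96.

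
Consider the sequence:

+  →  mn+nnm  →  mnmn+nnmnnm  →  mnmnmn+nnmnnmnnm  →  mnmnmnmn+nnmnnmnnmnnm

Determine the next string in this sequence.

Every step adds mn to the front and nnm to the end of the previous string.
Applying this once more to mnmnmnmn+nnmnnmnnmnnm:

mnmnmnmnmn+nnmnnmnnmnnmnnm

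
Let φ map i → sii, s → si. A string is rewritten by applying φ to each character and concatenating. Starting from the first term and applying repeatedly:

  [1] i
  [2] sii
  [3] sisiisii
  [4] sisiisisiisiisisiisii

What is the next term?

φ(sisiisisiisiisisiisii) expands symbol-by-symbol to si sii si sii sii si sii si sii sii si sii sii si sii si sii sii si sii sii; joining the 21 pieces gives the next term.

sisiisisiisiisisiisisiisiisisiisiisisiisisiisiisisiisii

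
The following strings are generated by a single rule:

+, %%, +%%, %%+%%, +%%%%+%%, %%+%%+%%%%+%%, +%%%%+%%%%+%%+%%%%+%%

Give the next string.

%%+%%+%%%%+%%+%%%%+%%%%+%%+%%%%+%%

From term 3 onward, concatenate the second-to-last term with the last: +·%% = +%%, %%·+%% = %%+%%, …
Continuing: %%+%%+%%%%+%% · +%%%%+%%%%+%%+%%%%+%% gives term 8.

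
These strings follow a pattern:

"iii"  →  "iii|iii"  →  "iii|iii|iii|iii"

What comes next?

Every step duplicates the string with '|' between the halves.
Doubling iii|iii|iii|iii with '|' between the halves:

iii|iii|iii|iii|iii|iii|iii|iii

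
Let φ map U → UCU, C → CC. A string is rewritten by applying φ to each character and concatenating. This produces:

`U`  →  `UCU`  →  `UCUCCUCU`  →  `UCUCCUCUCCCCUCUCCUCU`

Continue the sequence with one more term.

UCUCCUCUCCCCUCUCCUCUCCCCCCCCUCUCCUCUCCCCUCUCCUCU

φ(UCUCCUCUCCCCUCUCCUCU) expands symbol-by-symbol to UCU CC UCU CC CC UCU CC UCU CC CC CC CC UCU CC UCU CC CC UCU CC UCU; joining the 20 pieces gives the next term.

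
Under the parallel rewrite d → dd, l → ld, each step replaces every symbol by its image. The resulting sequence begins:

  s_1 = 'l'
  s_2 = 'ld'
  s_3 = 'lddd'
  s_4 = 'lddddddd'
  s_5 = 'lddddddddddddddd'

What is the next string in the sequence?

Replace each of the 16 characters of lddddddddddddddd in place — ld dd dd dd dd dd dd dd dd dd dd dd dd dd dd dd — and concatenate.

lddddddddddddddddddddddddddddddd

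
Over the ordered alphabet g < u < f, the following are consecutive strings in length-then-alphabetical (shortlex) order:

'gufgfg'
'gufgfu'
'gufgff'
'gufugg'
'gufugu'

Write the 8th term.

gufuuu

Stepping forward 3 times from gufugu: gufugu → gufugf → gufuug, then the target.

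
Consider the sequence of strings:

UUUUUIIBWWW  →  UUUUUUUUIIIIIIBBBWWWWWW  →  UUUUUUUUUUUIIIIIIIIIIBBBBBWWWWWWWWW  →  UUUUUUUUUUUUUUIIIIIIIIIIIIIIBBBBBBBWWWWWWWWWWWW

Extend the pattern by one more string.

UUUUUUUUUUUUUUUUUIIIIIIIIIIIIIIIIIIBBBBBBBBBWWWWWWWWWWWWWWW

Each string has the form U^{3n+2} I^{4n-2} B^{2n-1} W^{3n} (n = 1, 2, …).
For the next term, n = 5, so the run lengths are 17, 18, 9, 15.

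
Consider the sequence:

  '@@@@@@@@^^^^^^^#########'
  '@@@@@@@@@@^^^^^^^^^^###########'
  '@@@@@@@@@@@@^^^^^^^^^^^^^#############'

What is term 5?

@@@@@@@@@@@@@@@@^^^^^^^^^^^^^^^^^^^#################

Each string has the form @^{2n+2} ^^{3n-2} #^{2n+3}, where the shown terms are n = 3, 4, 5.
Setting n = 7 gives 16, 19, 17 characters in each block.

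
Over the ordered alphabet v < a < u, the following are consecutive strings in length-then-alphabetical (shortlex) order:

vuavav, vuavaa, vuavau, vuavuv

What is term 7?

vuaavv

Stepping forward 3 times from vuavuv: vuavuv → vuavua → vuavuu, then the target.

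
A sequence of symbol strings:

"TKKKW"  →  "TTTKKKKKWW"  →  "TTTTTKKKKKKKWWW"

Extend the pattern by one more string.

Each string has the form T^{2n-1} K^{2n+1} W^{n} (n = 1, 2, …).
Setting n = 4 gives 7, 9, 4 characters in each block.

TTTTTTTKKKKKKKKKWWWW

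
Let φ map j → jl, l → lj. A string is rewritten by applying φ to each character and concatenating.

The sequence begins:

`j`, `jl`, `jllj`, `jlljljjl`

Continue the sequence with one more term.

jlljljjlljjljllj

Expanding jlljljjl: j→jl, l→lj, l→lj, j→jl, l→lj, j→jl, j→jl, l→lj. Concatenated: jl lj lj jl lj jl jl lj.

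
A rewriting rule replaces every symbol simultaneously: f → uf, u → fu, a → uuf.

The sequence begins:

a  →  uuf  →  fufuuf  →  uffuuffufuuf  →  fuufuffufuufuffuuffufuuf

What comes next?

Replace each of the 24 characters of fuufuffufuufuffuuffufuuf in place — uf fu fu uf fu uf uf fu uf fu fu uf fu uf uf fu fu uf uf fu uf fu fu uf — and concatenate.

uffufuuffuufuffuuffufuuffuufuffufuufuffuuffufuuf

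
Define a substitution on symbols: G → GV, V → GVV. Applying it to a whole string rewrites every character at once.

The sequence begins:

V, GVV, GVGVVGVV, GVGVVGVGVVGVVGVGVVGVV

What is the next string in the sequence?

Rewriting the 21 symbols of GVGVVGVGVVGVVGVGVVGVV one by one yields GV GVV GV GVV GVV GV GVV GV GVV GVV GV GVV GVV GV GVV GV GVV GVV GV GVV GVV; concatenated:

GVGVVGVGVVGVVGVGVVGVGVVGVVGVGVVGVVGVGVVGVGVVGVVGVGVVGVV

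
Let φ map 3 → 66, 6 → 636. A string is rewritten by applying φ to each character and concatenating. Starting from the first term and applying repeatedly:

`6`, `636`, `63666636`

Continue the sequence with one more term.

Apply φ to 63666636 symbol by symbol: 6→636, 3→66, 6→636, 6→636, 6→636, 6→636, 3→66, 6→636; joined: 636 66 636 636 636 636 66 636.

6366663663663663666636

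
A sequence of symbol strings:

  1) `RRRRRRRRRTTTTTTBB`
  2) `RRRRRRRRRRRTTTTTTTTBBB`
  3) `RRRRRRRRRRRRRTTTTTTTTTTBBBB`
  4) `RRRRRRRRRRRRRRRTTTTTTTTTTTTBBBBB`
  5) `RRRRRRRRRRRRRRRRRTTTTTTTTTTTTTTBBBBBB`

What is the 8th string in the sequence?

RRRRRRRRRRRRRRRRRRRRRRRTTTTTTTTTTTTTTTTTTTTBBBBBBBBB

Reading off run lengths: R runs 9, 11, 13, 15, 17; T runs 6, 8, 10, 12, 14; B runs 2, 3, 4, 5, 6 — each is linear in n, where the shown terms are n = 3, 4, 5, 6, 7.
For term 8, n = 10, so the run lengths are 23, 20, 9.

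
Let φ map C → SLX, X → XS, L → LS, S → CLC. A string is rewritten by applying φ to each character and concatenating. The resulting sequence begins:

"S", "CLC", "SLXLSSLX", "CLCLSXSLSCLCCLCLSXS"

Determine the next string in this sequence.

φ(CLCLSXSLSCLCCLCLSXS) expands symbol-by-symbol to SLX LS SLX LS CLC XS CLC LS CLC SLX LS SLX SLX LS SLX LS CLC XS CLC; joining the 19 pieces gives the next term.

SLXLSSLXLSCLCXSCLCLSCLCSLXLSSLXSLXLSSLXLSCLCXSCLC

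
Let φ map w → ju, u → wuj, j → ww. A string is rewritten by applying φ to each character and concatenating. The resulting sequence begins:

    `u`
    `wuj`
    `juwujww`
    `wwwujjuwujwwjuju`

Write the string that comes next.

Replace each of the 16 characters of wwwujjuwujwwjuju in place — ju ju ju wuj ww ww wuj ju wuj ww ju ju ww wuj ww wuj — and concatenate.

jujujuwujwwwwwujjuwujwwjujuwwwujwwwuj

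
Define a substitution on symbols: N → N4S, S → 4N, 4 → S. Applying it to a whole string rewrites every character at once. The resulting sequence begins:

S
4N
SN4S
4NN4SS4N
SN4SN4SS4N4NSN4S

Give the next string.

4NN4SS4NN4SS4N4NSN4SSN4S4NN4SS4N

Applying the rule to each of the 16 symbols of SN4SN4SS4N4NSN4S gives the pieces 4N N4S S 4N N4S S 4N 4N S N4S S N4S 4N N4S S 4N, which concatenate to the answer.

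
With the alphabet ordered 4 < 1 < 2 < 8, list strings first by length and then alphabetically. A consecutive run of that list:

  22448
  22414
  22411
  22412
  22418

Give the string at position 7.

22421

Continuing the enumeration 2 steps past 22418: 22418 → 22424 → (answer).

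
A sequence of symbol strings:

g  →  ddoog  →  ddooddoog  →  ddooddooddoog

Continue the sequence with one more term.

ddooddooddooddoog

Every step adds ddoo at the front: s(k+1) = ddoo·s(k).
So the next term is ddoo·ddooddooddoog.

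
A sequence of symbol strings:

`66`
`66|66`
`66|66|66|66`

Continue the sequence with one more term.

Each string is two copies of the previous one joined by '|'.
One more doubling of 66|66|66|66 gives the answer.

66|66|66|66|66|66|66|66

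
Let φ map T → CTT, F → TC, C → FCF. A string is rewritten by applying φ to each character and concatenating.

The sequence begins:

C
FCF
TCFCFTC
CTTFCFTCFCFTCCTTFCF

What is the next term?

FCFCTTCTTTCFCFTCCTTFCFTCFCFTCCTTFCFFCFCTTCTTTCFCFTC

φ(CTTFCFTCFCFTCCTTFCF) expands symbol-by-symbol to FCF CTT CTT TC FCF TC CTT FCF TC FCF TC CTT FCF FCF CTT CTT TC FCF TC; joining the 19 pieces gives the next term.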